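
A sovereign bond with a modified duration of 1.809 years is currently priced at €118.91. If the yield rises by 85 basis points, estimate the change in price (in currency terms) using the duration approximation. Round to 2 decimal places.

-€1.83

Duration approximation: ΔP/P ≈ -D_mod · Δy = -1.809 × (+0.0085) = -0.0153765.
ΔP ≈ 118.91 × (-0.0153765) = -1.828419615.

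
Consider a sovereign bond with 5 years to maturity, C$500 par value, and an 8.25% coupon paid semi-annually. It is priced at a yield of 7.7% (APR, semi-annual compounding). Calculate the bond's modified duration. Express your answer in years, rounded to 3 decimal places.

4.051 years

Periodic yield y = 0.0385. First find Macaulay duration:
  t   CF        PV=CF/(1+0.0385)^t    t·PV
  1       20.625        19.8604        19.8604
  2       20.625        19.1241        38.2482
  3       20.625        18.4151        55.2453
  4       20.625        17.7324        70.9297
  5       20.625        17.0750        85.3751
  6       20.625        16.4420        98.6521
  7       20.625        15.8325       110.8272
  8       20.625        15.2455       121.9641
  9       20.625        14.6803       132.1229
  10     520.625       356.8289     3,568.2889
  Σ                    511.2362     4,301.5139
P = 511.2362; Macaulay duration = 4,301.5139 / 511.2362 = 8.41395 half-year periods = 4.20697 years.
Modified duration = D_Mac / (1 + y) = 4.20697 / 1.0385 = 4.05101 years.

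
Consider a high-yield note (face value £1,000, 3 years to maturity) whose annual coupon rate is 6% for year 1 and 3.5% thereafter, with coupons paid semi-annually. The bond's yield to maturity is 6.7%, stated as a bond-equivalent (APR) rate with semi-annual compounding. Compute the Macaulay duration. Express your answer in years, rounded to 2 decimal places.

2.81 years

Periodic yield y = 0.0335. Discount each cash flow and weight by its period:
  t   CF        PV=CF/(1+0.0335)^t    t·PV
  1        30.00        29.0276        29.0276
  2        30.00        28.0867        56.1733
  3        17.50        15.8528        47.5585
  4        17.50        15.3390        61.3559
  5        17.50        14.8418        74.2088
  6     1,017.50       834.9713     5,009.8276
  Σ                    938.1191     5,278.1517
Price P = Σ PV = 938.1191.
Macaulay duration = Σ(t·PV) / P = 5,278.1517 / 938.1191 = 5.62631 half-year periods.
In years: 5.62631 / 2 = 2.81316 years.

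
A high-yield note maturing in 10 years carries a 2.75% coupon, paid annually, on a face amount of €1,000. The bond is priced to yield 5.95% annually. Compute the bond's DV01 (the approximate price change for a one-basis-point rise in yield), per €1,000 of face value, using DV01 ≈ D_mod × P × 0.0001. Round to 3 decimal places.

€0.626

Periodic yield y = 0.0595.
  t   CF        PV=CF/(1+0.0595)^t    t·PV
  1        27.50        25.9556        25.9556
  2        27.50        24.4980        48.9960
  3        27.50        23.1222        69.3667
  4        27.50        21.8237        87.2949
  5        27.50        20.5981       102.9907
  6        27.50        19.4414       116.6482
  7        27.50        18.3496       128.4470
  8        27.50        17.3191       138.5527
  9        27.50        16.3465       147.1183
  10    1,027.50       576.4640     5,764.6404
  Σ                    763.9183     6,630.0105
P = 763.9183; D_Mac = 8.67895 yrs; D_mod = 8.19155 yrs.
DV01 ≈ 8.19155 × 763.9183 × 0.0001 = 0.625768.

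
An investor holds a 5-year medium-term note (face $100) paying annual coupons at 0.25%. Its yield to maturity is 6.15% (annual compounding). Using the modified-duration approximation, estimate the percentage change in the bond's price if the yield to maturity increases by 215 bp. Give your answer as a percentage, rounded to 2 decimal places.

Periodic yield y = 0.0615. Modified duration first:
  t   CF        PV=CF/(1+0.0615)^t    t·PV
  1         0.25         0.2355         0.2355
  2         0.25         0.2219         0.4437
  3         0.25         0.2090         0.6270
  4         0.25         0.1969         0.7876
  5       100.25        74.3848       371.9242
  Σ                     75.2481       374.0181
P = 75.2481; D_Mac = 4.97046 yrs; D_mod = 4.97046/(1+0.0615) = 4.68249 yrs.
ΔP/P ≈ -D_mod · Δy = -4.68249 × (+0.0215) = -0.100674 = -10.0674%.

-10.07%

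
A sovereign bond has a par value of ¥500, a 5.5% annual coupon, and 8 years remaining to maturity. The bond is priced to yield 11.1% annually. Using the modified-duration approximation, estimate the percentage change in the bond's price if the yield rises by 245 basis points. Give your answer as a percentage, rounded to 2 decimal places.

Periodic yield y = 0.111. Modified duration first:
  t   CF        PV=CF/(1+0.111)^t    t·PV
  1        27.50        24.7525        24.7525
  2        27.50        22.2795        44.5589
  3        27.50        20.0535        60.1605
  4        27.50        18.0500        72.1999
  5        27.50        16.2466        81.2330
  6        27.50        14.6234        87.7404
  7        27.50        13.1624        92.1366
  8       527.50       227.2532     1,818.0255
  Σ                    356.4210     2,280.8074
P = 356.4210; D_Mac = 6.39920 yrs; D_mod = 6.39920/(1+0.111) = 5.75985 yrs.
ΔP/P ≈ -D_mod · Δy = -5.75985 × (+0.0245) = -0.141116 = -14.1116%.

-14.11%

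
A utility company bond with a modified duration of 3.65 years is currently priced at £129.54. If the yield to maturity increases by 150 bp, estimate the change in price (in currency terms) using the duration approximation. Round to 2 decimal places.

Duration approximation: ΔP/P ≈ -D_mod · Δy = -3.65 × (+0.015) = -0.054750.
ΔP ≈ 129.54 × (-0.054750) = -7.092315.

-£7.09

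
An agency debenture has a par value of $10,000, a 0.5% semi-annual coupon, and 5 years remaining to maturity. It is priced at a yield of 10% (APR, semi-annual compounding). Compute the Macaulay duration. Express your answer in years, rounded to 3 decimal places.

Periodic yield y = 0.05. Discount each cash flow and weight by its period:
  t   CF        PV=CF/(1+0.05)^t    t·PV
  1        25.00        23.8095        23.8095
  2        25.00        22.6757        45.3515
  3        25.00        21.5959        64.7878
  4        25.00        20.5676        82.2702
  5        25.00        19.5882        97.9408
  6        25.00        18.6554       111.9323
  7        25.00        17.7670       124.3692
  8        25.00        16.9210       135.3679
  9        25.00        16.1152       145.0370
  10   10,025.00     6,154.4804    61,544.8037
  Σ                  6,332.1759    62,375.6699
Price P = Σ PV = 6,332.1759.
Macaulay duration = Σ(t·PV) / P = 62,375.6699 / 6,332.1759 = 9.85059 half-year periods.
In years: 9.85059 / 2 = 4.92530 years.

4.925 years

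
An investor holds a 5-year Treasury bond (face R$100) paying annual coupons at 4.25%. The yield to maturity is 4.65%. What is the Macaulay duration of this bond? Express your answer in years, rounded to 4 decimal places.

Periodic yield y = 0.0465. Discount each cash flow and weight by its year:
  t   CF        PV=CF/(1+0.0465)^t    t·PV
  1         4.25         4.0612         4.0612
  2         4.25         3.8807         7.7614
  3         4.25         3.7083        11.1248
  4         4.25         3.5435        14.1740
  5       104.25        83.0577       415.2885
  Σ                     98.2513       452.4099
Price P = Σ PV = 98.2513.
Macaulay duration = Σ(t·PV) / P = 452.4099 / 98.2513 = 4.60462 years.

4.6046 years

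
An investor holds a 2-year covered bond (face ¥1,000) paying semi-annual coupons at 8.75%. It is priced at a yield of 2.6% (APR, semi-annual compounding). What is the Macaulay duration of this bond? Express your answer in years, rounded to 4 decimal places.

Periodic yield y = 0.013. Discount each cash flow and weight by its period:
  t   CF        PV=CF/(1+0.013)^t    t·PV
  1        43.75        43.1885        43.1885
  2        43.75        42.6343        85.2686
  3        43.75        42.0872       126.2615
  4     1,043.75       991.1941     3,964.7764
  Σ                  1,119.1041     4,219.4951
Price P = Σ PV = 1,119.1041.
Macaulay duration = Σ(t·PV) / P = 4,219.4951 / 1,119.1041 = 3.77042 half-year periods.
In years: 3.77042 / 2 = 1.88521 years.

1.8852 years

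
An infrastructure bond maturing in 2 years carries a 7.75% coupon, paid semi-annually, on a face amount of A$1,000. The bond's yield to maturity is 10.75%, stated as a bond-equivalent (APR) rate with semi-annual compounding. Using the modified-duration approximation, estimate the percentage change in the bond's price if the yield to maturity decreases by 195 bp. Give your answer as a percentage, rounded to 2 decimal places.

+3.49%

Periodic yield y = 0.05375. Modified duration first:
  t   CF        PV=CF/(1+0.05375)^t    t·PV
  1        38.75        36.7734        36.7734
  2        38.75        34.8977        69.7954
  3        38.75        33.1176        99.3528
  4     1,038.75       842.4821     3,369.9284
  Σ                    947.2708     3,575.8500
P = 947.2708; D_Mac = 3.77490 half-year periods = 1.88745 yrs; D_mod = 1.88745/(1+0.05375) = 1.79117 yrs.
ΔP/P ≈ -D_mod · Δy = -1.79117 × (-0.0195) = +0.034928 = +3.4928%.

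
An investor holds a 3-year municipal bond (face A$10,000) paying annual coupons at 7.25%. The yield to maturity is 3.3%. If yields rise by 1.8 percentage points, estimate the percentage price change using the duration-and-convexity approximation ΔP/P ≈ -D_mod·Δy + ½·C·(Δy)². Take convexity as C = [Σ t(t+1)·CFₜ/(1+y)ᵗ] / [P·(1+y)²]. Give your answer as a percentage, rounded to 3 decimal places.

With y = 0.033:
  t   CF        PV=CF/(1+0.033)^t    t·PV        t(t+1)·PV
  1       725.00       701.8393       701.8393       1,403.6786
  2       725.00       679.4185     1,358.8370       4,076.5110
  3    10,725.00     9,729.6302    29,188.8907     116,755.5630
  Σ                 11,110.8880    31,249.5670     122,235.7526
P = 11,110.8880; D_Mac = 2.81252 yrs; D_mod = 2.72267 yrs; C = 10.30977.
Duration effect: -2.72267 × (+0.018) = -0.049008
Convexity effect: 0.5 × 10.30977 × (0.018)² = +0.0016702
ΔP/P ≈ -0.049008 + 0.0016702 = -0.047338 = -4.7338%.

-4.734%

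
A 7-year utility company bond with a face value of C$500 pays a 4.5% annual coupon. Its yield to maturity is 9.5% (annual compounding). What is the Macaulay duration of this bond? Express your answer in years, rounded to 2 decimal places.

Periodic yield y = 0.095. Discount each cash flow and weight by its year:
  t   CF        PV=CF/(1+0.095)^t    t·PV
  1        22.50        20.5479        20.5479
  2        22.50        18.7652        37.5305
  3        22.50        17.1372        51.4116
  4        22.50        15.6504        62.6017
  5        22.50        14.2926        71.4631
  6        22.50        13.0526        78.3157
  7       522.50       276.8136     1,937.6954
  Σ                    376.2597     2,259.5660
Price P = Σ PV = 376.2597.
Macaulay duration = Σ(t·PV) / P = 2,259.5660 / 376.2597 = 6.00534 years.

6.01 years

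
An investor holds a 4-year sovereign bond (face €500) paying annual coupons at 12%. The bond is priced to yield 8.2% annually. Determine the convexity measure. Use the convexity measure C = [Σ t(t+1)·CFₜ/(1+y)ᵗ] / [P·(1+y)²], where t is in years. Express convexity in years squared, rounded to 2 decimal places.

With y = 0.082:
  t   CF        PV=CF/(1+0.082)^t    t·PV        t(t+1)·PV
  1        60.00        55.4529        55.4529         110.9057
  2        60.00        51.2503       102.5007         307.5020
  3        60.00        47.3663       142.0989         568.3956
  4       560.00       408.5818     1,634.3271       8,171.6354
  Σ                    562.6513     1,934.3795       9,158.4387
P = 562.6513.
Convexity = Σ t(t+1)·PV / [P·(1+y)²] = 9,158.4387 / (562.6513 × 1.170724) = 13.90361.

13.90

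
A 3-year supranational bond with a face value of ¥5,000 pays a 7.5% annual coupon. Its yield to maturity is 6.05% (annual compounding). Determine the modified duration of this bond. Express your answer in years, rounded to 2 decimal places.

Periodic yield y = 0.0605. First find Macaulay duration:
  t   CF        PV=CF/(1+0.0605)^t    t·PV
  1       375.00       353.6068       353.6068
  2       375.00       333.4340       666.8681
  3     5,375.00     4,506.5734    13,519.7202
  Σ                  5,193.6142    14,540.1951
P = 5,193.6142; Macaulay duration = 14,540.1951 / 5,193.6142 = 2.79963 years.
Modified duration = D_Mac / (1 + y) = 2.79963 / 1.0605 = 2.63991 years.

2.64 years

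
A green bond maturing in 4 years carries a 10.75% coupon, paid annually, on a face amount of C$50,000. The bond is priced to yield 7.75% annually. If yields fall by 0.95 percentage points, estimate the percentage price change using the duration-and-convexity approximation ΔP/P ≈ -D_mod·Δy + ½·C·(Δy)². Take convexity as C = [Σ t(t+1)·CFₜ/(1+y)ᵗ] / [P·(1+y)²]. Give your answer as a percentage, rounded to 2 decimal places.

+3.13%

With y = 0.0775:
  t   CF        PV=CF/(1+0.0775)^t    t·PV        t(t+1)·PV
  1     5,375.00     4,988.3991     4,988.3991       9,976.7981
  2     5,375.00     4,629.6047     9,259.2094      27,777.6282
  3     5,375.00     4,296.6169    12,889.8507      51,559.4028
  4    55,375.00    41,081.3422   164,325.3686     821,626.8432
  Σ                 54,995.9628   191,462.8278     910,940.6724
P = 54,995.9628; D_Mac = 3.48140 yrs; D_mod = 3.23100 yrs; C = 14.26674.
Duration effect: -3.23100 × (-0.0095) = +0.030694
Convexity effect: 0.5 × 14.26674 × (-0.0095)² = +0.0006438
ΔP/P ≈ +0.030694 + 0.0006438 = +0.031338 = +3.1338%.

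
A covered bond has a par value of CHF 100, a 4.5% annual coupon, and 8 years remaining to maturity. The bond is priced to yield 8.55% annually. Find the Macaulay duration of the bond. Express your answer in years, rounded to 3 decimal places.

6.711 years

Periodic yield y = 0.0855. Discount each cash flow and weight by its year:
  t   CF        PV=CF/(1+0.0855)^t    t·PV
  1         4.50         4.1456         4.1456
  2         4.50         3.8190         7.6381
  3         4.50         3.5182        10.5547
  4         4.50         3.2411        12.9644
  5         4.50         2.9858        14.9291
  6         4.50         2.7506        16.5038
  7         4.50         2.5340        17.7379
  8       104.50        54.2098       433.6783
  Σ                     77.2041       518.1518
Price P = Σ PV = 77.2041.
Macaulay duration = Σ(t·PV) / P = 518.1518 / 77.2041 = 6.71145 years.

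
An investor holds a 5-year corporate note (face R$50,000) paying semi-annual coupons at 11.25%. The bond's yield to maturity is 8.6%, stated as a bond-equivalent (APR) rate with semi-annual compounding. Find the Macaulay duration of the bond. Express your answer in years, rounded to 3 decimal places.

4.015 years

Periodic yield y = 0.043. Discount each cash flow and weight by its period:
  t   CF        PV=CF/(1+0.043)^t    t·PV
  1     2,812.50     2,696.5484     2,696.5484
  2     2,812.50     2,585.3772     5,170.7544
  3     2,812.50     2,478.7893     7,436.3678
  4     2,812.50     2,376.5956     9,506.3826
  5     2,812.50     2,278.6152    11,393.0760
  6     2,812.50     2,184.6742    13,108.0452
  7     2,812.50     2,094.6061    14,662.2430
  8     2,812.50     2,008.2513    16,066.0107
  9     2,812.50     1,925.4567    17,329.1102
  10   52,812.50    34,665.1946   346,651.9456
  Σ                 55,294.1086   444,020.4838
Price P = Σ PV = 55,294.1086.
Macaulay duration = Σ(t·PV) / P = 444,020.4838 / 55,294.1086 = 8.03016 half-year periods.
In years: 8.03016 / 2 = 4.01508 years.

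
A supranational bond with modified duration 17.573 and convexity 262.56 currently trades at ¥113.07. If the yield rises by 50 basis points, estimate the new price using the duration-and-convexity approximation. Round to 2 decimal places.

Duration effect: -D_mod·Δy = -17.573 × (+0.005) = -0.087865
Convexity effect: ½·C·(Δy)² = 0.5 × 262.56 × (0.005)² = +0.0032820
ΔP/P ≈ -0.087865 + 0.0032820 = -0.084583
New price ≈ 113.07 × (1 - 0.084583) = 103.50620019.

¥103.51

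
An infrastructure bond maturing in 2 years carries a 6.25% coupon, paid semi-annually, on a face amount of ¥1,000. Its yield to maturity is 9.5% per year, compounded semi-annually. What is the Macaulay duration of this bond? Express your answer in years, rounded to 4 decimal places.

1.9078 years

Periodic yield y = 0.0475. Discount each cash flow and weight by its period:
  t   CF        PV=CF/(1+0.0475)^t    t·PV
  1        31.25        29.8329        29.8329
  2        31.25        28.4801        56.9603
  3        31.25        27.1887        81.5660
  4     1,031.25       856.5404     3,426.1615
  Σ                    942.0421     3,594.5207
Price P = Σ PV = 942.0421.
Macaulay duration = Σ(t·PV) / P = 3,594.5207 / 942.0421 = 3.81567 half-year periods.
In years: 3.81567 / 2 = 1.90783 years.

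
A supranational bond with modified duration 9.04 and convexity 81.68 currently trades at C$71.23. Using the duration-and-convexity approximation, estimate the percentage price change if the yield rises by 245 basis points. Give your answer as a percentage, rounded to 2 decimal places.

-19.70%

Duration effect: -D_mod·Δy = -9.04 × (+0.0245) = -0.221480
Convexity effect: ½·C·(Δy)² = 0.5 × 81.68 × (0.0245)² = +0.02451421
ΔP/P ≈ -0.221480 + 0.02451421 = -0.19696579
= -19.696579%.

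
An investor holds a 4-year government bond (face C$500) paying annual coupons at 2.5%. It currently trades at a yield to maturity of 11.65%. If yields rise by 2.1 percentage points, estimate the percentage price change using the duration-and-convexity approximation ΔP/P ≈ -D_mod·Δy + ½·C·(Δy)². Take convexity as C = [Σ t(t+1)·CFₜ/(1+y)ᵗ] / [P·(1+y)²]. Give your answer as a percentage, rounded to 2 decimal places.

-6.86%

With y = 0.1165:
  t   CF        PV=CF/(1+0.1165)^t    t·PV        t(t+1)·PV
  1        12.50        11.1957        11.1957          22.3914
  2        12.50        10.0275        20.0550          60.1650
  3        12.50         8.9812        26.9436         107.7743
  4       512.50       329.8063     1,319.2252       6,596.1262
  Σ                    360.0107     1,377.4195       6,786.4568
P = 360.0107; D_Mac = 3.82605 yrs; D_mod = 3.42683 yrs; C = 15.12203.
Duration effect: -3.42683 × (+0.021) = -0.071963
Convexity effect: 0.5 × 15.12203 × (0.021)² = +0.0033344
ΔP/P ≈ -0.071963 + 0.0033344 = -0.068629 = -6.8629%.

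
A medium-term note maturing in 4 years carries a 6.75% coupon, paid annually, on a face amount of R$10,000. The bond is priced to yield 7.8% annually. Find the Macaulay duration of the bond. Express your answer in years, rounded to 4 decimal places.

Periodic yield y = 0.078. Discount each cash flow and weight by its year:
  t   CF        PV=CF/(1+0.078)^t    t·PV
  1       675.00       626.1596       626.1596
  2       675.00       580.8530     1,161.7060
  3       675.00       538.8247     1,616.4741
  4    10,675.00     7,904.8356    31,619.3423
  Σ                  9,650.6728    35,023.6819
Price P = Σ PV = 9,650.6728.
Macaulay duration = Σ(t·PV) / P = 35,023.6819 / 9,650.6728 = 3.62914 years.

3.6291 years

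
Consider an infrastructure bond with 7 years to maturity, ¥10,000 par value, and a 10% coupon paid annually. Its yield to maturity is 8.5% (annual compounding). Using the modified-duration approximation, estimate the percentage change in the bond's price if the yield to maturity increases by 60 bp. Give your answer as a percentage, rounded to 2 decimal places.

-3.00%

Periodic yield y = 0.085. Modified duration first:
  t   CF        PV=CF/(1+0.085)^t    t·PV
  1     1,000.00       921.6590       921.6590
  2     1,000.00       849.4553     1,698.9106
  3     1,000.00       782.9081     2,348.7243
  4     1,000.00       721.5743     2,886.2971
  5     1,000.00       665.0454     3,325.2271
  6     1,000.00       612.9451     3,677.6705
  7    11,000.00     6,214.1899    43,499.3290
  Σ                 10,767.7770    58,357.8177
P = 10,767.7770; D_Mac = 5.41967 yrs; D_mod = 5.41967/(1+0.085) = 4.99509 yrs.
ΔP/P ≈ -D_mod · Δy = -4.99509 × (+0.006) = -0.029971 = -2.9971%.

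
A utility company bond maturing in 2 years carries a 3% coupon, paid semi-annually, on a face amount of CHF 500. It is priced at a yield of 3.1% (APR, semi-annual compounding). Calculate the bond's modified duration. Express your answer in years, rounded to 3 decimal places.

Periodic yield y = 0.0155. First find Macaulay duration:
  t   CF        PV=CF/(1+0.0155)^t    t·PV
  1         7.50         7.3855         7.3855
  2         7.50         7.2728        14.5456
  3         7.50         7.1618        21.4854
  4       507.50       477.2175     1,908.8699
  Σ                    499.0376     1,952.2864
P = 499.0376; Macaulay duration = 1,952.2864 / 499.0376 = 3.91210 half-year periods = 1.95605 years.
Modified duration = D_Mac / (1 + y) = 1.95605 / 1.0155 = 1.92620 years.

1.926 years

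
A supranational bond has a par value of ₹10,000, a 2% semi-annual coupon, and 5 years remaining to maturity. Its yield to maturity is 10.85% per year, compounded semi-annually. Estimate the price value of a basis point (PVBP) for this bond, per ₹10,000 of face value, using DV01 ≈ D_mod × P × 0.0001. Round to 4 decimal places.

₹2.9781

Periodic yield y = 0.05425.
  t   CF        PV=CF/(1+0.05425)^t    t·PV
  1       100.00        94.8542        94.8542
  2       100.00        89.9731       179.9462
  3       100.00        85.3432       256.0297
  4       100.00        80.9516       323.8065
  5       100.00        76.7860       383.9299
  6       100.00        72.8347       437.0082
  7       100.00        69.0867       483.6072
  8       100.00        65.5317       524.2532
  9       100.00        62.1595       559.4355
  10   10,100.00     5,955.0481    59,550.4814
  Σ                  6,652.5689    62,793.3521
P = 6,652.5689; D_Mac = 9.43896 half-year periods = 4.71948 yrs; D_mod = 4.47662 yrs.
DV01 ≈ 4.47662 × 6,652.5689 × 0.0001 = 2.978105.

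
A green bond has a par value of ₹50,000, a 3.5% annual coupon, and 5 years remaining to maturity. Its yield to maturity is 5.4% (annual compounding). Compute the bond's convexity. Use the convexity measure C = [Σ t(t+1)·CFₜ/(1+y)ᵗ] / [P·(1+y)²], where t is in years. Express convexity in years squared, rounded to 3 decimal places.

24.548

With y = 0.054:
  t   CF        PV=CF/(1+0.054)^t    t·PV        t(t+1)·PV
  1     1,750.00     1,660.3416     1,660.3416       3,320.6831
  2     1,750.00     1,575.2766     3,150.5532       9,451.6597
  3     1,750.00     1,494.5698     4,483.7095      17,934.8382
  4     1,750.00     1,417.9980     5,671.9918      28,359.9591
  5    51,750.00    39,783.8950   198,919.4749   1,193,516.8493
  Σ                 45,932.0810   213,886.0710   1,252,583.9894
P = 45,932.0810.
Convexity = Σ t(t+1)·PV / [P·(1+y)²] = 1,252,583.9894 / (45,932.0810 × 1.110916) = 24.54763.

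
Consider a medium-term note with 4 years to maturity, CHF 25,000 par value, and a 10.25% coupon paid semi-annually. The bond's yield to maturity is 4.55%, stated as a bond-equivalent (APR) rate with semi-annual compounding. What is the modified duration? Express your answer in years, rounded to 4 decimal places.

Periodic yield y = 0.02275. First find Macaulay duration:
  t   CF        PV=CF/(1+0.02275)^t    t·PV
  1     1,281.25     1,252.7499     1,252.7499
  2     1,281.25     1,224.8838     2,449.7677
  3     1,281.25     1,197.6376     3,592.9127
  4     1,281.25     1,170.9974     4,683.9895
  5     1,281.25     1,144.9498     5,724.7489
  6     1,281.25     1,119.4816     6,716.8894
  7     1,281.25     1,094.5799     7,662.0592
  8    26,281.25    21,952.8097   175,622.4774
  Σ                 30,158.0896   207,705.5947
P = 30,158.0896; Macaulay duration = 207,705.5947 / 30,158.0896 = 6.88723 half-year periods = 3.44361 years.
Modified duration = D_Mac / (1 + y) = 3.44361 / 1.02275 = 3.36701 years.

3.3670 years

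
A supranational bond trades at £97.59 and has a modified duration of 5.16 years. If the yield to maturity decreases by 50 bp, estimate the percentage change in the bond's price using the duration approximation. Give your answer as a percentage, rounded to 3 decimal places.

+2.580%

Duration approximation: ΔP/P ≈ -D_mod · Δy = -5.16 × (-0.005) = +0.025800.
As a percentage: +2.5800%.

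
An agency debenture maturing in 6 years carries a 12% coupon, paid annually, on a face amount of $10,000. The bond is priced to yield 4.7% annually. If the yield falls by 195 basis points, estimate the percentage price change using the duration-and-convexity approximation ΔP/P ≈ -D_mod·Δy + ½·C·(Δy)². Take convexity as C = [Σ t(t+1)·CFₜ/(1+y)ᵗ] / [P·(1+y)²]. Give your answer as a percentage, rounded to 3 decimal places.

With y = 0.047:
  t   CF        PV=CF/(1+0.047)^t    t·PV        t(t+1)·PV
  1     1,200.00     1,146.1318     1,146.1318       2,292.2636
  2     1,200.00     1,094.6818     2,189.3635       6,568.0906
  3     1,200.00     1,045.5413     3,136.6240      12,546.4958
  4     1,200.00       998.6068     3,994.4272      19,972.1360
  5     1,200.00       953.7792     4,768.8959      28,613.3754
  6    11,200.00     8,502.3295    51,013.9771     357,097.8398
  Σ                 13,741.0704    66,249.4195     427,090.2012
P = 13,741.0704; D_Mac = 4.82127 yrs; D_mod = 4.60484 yrs; C = 28.35343.
Duration effect: -4.60484 × (-0.0195) = +0.089794
Convexity effect: 0.5 × 28.35343 × (-0.0195)² = +0.0053907
ΔP/P ≈ +0.089794 + 0.0053907 = +0.095185 = +9.5185%.

+9.519%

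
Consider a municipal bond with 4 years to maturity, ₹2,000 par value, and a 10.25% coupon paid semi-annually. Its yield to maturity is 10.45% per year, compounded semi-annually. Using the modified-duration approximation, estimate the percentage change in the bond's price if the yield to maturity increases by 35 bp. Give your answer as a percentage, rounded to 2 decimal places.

Periodic yield y = 0.05225. Modified duration first:
  t   CF        PV=CF/(1+0.05225)^t    t·PV
  1       102.50        97.4103        97.4103
  2       102.50        92.5734       185.1467
  3       102.50        87.9766       263.9297
  4       102.50        83.6081       334.4322
  5       102.50        79.4565       397.2823
  6       102.50        75.5110       453.0660
  7       102.50        71.7615       502.3303
  8     2,102.50     1,398.8931    11,191.1448
  Σ                  1,987.1903    13,424.7424
P = 1,987.1903; D_Mac = 6.75564 half-year periods = 3.37782 yrs; D_mod = 3.37782/(1+0.05225) = 3.21009 yrs.
ΔP/P ≈ -D_mod · Δy = -3.21009 × (+0.0035) = -0.011235 = -1.1235%.

-1.12%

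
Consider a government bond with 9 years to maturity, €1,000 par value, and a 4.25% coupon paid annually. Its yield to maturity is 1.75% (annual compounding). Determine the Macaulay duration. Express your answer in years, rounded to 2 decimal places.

Periodic yield y = 0.0175. Discount each cash flow and weight by its year:
  t   CF        PV=CF/(1+0.0175)^t    t·PV
  1        42.50        41.7690        41.7690
  2        42.50        41.0507        82.1013
  3        42.50        40.3446       121.0339
  4        42.50        39.6507       158.6029
  5        42.50        38.9688       194.8439
  6        42.50        38.2986       229.7913
  7        42.50        37.6399       263.4790
  8        42.50        36.9925       295.9399
  9     1,042.50       891.7976     8,026.1785
  Σ                  1,206.5124     9,413.7399
Price P = Σ PV = 1,206.5124.
Macaulay duration = Σ(t·PV) / P = 9,413.7399 / 1,206.5124 = 7.80244 years.

7.80 years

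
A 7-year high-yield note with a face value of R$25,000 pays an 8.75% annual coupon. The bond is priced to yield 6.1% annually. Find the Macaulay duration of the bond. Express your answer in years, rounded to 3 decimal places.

5.627 years

Periodic yield y = 0.061. Discount each cash flow and weight by its year:
  t   CF        PV=CF/(1+0.061)^t    t·PV
  1     2,187.50     2,061.7342     2,061.7342
  2     2,187.50     1,943.1991     3,886.3981
  3     2,187.50     1,831.4789     5,494.4366
  4     2,187.50     1,726.1818     6,904.7271
  5     2,187.50     1,626.9385     8,134.6926
  6     2,187.50     1,533.4011     9,200.4063
  7    27,187.50    17,962.2852   125,735.9962
  Σ                 28,685.2187   161,418.3912
Price P = Σ PV = 28,685.2187.
Macaulay duration = Σ(t·PV) / P = 161,418.3912 / 28,685.2187 = 5.62723 years.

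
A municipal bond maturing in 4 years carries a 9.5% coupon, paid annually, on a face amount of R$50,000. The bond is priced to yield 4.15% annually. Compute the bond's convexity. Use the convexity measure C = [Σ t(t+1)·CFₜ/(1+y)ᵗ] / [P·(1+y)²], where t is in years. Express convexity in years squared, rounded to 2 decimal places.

With y = 0.0415:
  t   CF        PV=CF/(1+0.0415)^t    t·PV        t(t+1)·PV
  1     4,750.00     4,560.7297     4,560.7297       9,121.4594
  2     4,750.00     4,379.0012     8,758.0023      26,274.0070
  3     4,750.00     4,204.5138    12,613.5415      50,454.1661
  4    54,750.00    46,531.4972   186,125.9887     930,629.9434
  Σ                 59,675.7419   212,058.2623   1,016,479.5760
P = 59,675.7419.
Convexity = Σ t(t+1)·PV / [P·(1+y)²] = 1,016,479.5760 / (59,675.7419 × 1.084722) = 15.70299.

15.70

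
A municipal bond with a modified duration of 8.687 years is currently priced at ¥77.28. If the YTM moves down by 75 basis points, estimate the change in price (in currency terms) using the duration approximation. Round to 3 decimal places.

Duration approximation: ΔP/P ≈ -D_mod · Δy = -8.687 × (-0.0075) = +0.0651525.
ΔP ≈ 77.28 × (+0.0651525) = +5.0349852.

+¥5.035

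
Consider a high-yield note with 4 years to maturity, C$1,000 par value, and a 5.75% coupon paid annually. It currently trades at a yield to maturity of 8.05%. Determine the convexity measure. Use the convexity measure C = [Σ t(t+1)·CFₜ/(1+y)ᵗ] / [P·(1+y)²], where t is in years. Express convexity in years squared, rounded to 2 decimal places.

15.27

With y = 0.0805:
  t   CF        PV=CF/(1+0.0805)^t    t·PV        t(t+1)·PV
  1        57.50        53.2161        53.2161         106.4322
  2        57.50        49.2514        98.5027         295.5082
  3        57.50        45.5820       136.7460         546.9842
  4     1,057.50       775.8563     3,103.4252      15,517.1260
  Σ                    923.9058     3,391.8901      16,466.0506
P = 923.9058.
Convexity = Σ t(t+1)·PV / [P·(1+y)²] = 16,466.0506 / (923.9058 × 1.167480) = 15.26554.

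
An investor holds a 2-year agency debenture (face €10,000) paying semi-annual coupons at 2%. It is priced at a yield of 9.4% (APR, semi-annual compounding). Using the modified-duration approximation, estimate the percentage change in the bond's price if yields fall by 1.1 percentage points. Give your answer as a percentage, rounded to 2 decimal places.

Periodic yield y = 0.047. Modified duration first:
  t   CF        PV=CF/(1+0.047)^t    t·PV
  1       100.00        95.5110        95.5110
  2       100.00        91.2235       182.4470
  3       100.00        87.1284       261.3853
  4    10,100.00     8,404.9406    33,619.7623
  Σ                  8,678.8035    34,159.1056
P = 8,678.8035; D_Mac = 3.93592 half-year periods = 1.96796 yrs; D_mod = 1.96796/(1+0.047) = 1.87962 yrs.
ΔP/P ≈ -D_mod · Δy = -1.87962 × (-0.011) = +0.020676 = +2.0676%.

+2.07%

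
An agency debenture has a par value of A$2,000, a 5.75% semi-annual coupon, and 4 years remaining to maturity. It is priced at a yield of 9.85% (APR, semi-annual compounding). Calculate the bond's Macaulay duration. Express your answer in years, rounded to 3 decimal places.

Periodic yield y = 0.04925. Discount each cash flow and weight by its period:
  t   CF        PV=CF/(1+0.04925)^t    t·PV
  1        57.50        54.8010        54.8010
  2        57.50        52.2288       104.4576
  3        57.50        49.7773       149.3318
  4        57.50        47.4408       189.7632
  5        57.50        45.2140       226.0700
  6        57.50        43.0917       258.5504
  7        57.50        41.0691       287.4836
  8     2,057.50     1,400.5803    11,204.6426
  Σ                  1,734.2030    12,475.1001
Price P = Σ PV = 1,734.2030.
Macaulay duration = Σ(t·PV) / P = 12,475.1001 / 1,734.2030 = 7.19356 half-year periods.
In years: 7.19356 / 2 = 3.59678 years.

3.597 years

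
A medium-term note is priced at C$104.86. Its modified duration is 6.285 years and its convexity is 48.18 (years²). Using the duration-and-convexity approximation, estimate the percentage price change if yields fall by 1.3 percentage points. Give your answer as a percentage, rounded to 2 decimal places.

Duration effect: -D_mod·Δy = -6.285 × (-0.013) = +0.081705
Convexity effect: ½·C·(Δy)² = 0.5 × 48.18 × (-0.013)² = +0.00407121
ΔP/P ≈ +0.081705 + 0.00407121 = +0.08577621
= +8.577621%.

+8.58%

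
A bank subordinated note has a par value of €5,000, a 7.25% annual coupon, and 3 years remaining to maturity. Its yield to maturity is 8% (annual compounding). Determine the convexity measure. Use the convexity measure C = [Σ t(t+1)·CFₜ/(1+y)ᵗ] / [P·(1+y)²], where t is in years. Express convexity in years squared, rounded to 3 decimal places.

With y = 0.08:
  t   CF        PV=CF/(1+0.08)^t    t·PV        t(t+1)·PV
  1       362.50       335.6481       335.6481         671.2963
  2       362.50       310.7853       621.5706       1,864.7119
  3     5,362.50     4,256.9254    12,770.7762      51,083.1047
  Σ                  4,903.3589    13,727.9950      53,619.1129
P = 4,903.3589.
Convexity = Σ t(t+1)·PV / [P·(1+y)²] = 53,619.1129 / (4,903.3589 × 1.166400) = 9.37515.

9.375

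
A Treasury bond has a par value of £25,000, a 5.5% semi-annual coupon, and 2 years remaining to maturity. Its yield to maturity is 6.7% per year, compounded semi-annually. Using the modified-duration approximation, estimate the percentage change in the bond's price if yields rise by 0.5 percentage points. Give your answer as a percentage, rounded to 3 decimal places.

Periodic yield y = 0.0335. Modified duration first:
  t   CF        PV=CF/(1+0.0335)^t    t·PV
  1       687.50       665.2153       665.2153
  2       687.50       643.6529     1,287.3058
  3       687.50       622.7895     1,868.3684
  4    25,687.50    22,515.4129    90,061.6515
  Σ                 24,447.0706    93,882.5411
P = 24,447.0706; D_Mac = 3.84024 half-year periods = 1.92012 yrs; D_mod = 1.92012/(1+0.0335) = 1.85788 yrs.
ΔP/P ≈ -D_mod · Δy = -1.85788 × (+0.005) = -0.009289 = -0.9289%.

-0.929%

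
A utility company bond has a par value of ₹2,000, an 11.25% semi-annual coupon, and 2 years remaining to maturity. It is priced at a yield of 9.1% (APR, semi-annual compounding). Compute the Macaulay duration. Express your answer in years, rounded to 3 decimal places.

1.849 years

Periodic yield y = 0.0455. Discount each cash flow and weight by its period:
  t   CF        PV=CF/(1+0.0455)^t    t·PV
  1       112.50       107.6040       107.6040
  2       112.50       102.9211       205.8422
  3       112.50        98.4420       295.3260
  4     2,112.50     1,768.0745     7,072.2981
  Σ                  2,077.0417     7,681.0704
Price P = Σ PV = 2,077.0417.
Macaulay duration = Σ(t·PV) / P = 7,681.0704 / 2,077.0417 = 3.69808 half-year periods.
In years: 3.69808 / 2 = 1.84904 years.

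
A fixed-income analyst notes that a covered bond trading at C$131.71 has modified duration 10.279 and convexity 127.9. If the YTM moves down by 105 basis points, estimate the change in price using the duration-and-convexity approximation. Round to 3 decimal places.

Duration effect: -D_mod·Δy = -10.279 × (-0.0105) = +0.1079295
Convexity effect: ½·C·(Δy)² = 0.5 × 127.9 × (-0.0105)² = +0.0070504875
ΔP/P ≈ +0.1079295 + 0.0070504875 = +0.1149799875
ΔP ≈ 131.71 × (+0.1149799875) = +15.144014153625.

+C$15.144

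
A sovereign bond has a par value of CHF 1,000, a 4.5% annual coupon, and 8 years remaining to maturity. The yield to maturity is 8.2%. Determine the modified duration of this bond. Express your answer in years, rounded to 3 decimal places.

6.218 years

Periodic yield y = 0.082. First find Macaulay duration:
  t   CF        PV=CF/(1+0.082)^t    t·PV
  1        45.00        41.5896        41.5896
  2        45.00        38.4378        76.8755
  3        45.00        35.5247       106.5742
  4        45.00        32.8325       131.3299
  5        45.00        30.3442       151.7212
  6        45.00        28.0446       168.2675
  7        45.00        25.9192       181.4344
  8     1,045.00       556.2861     4,450.2888
  Σ                    788.9787     5,308.0810
P = 788.9787; Macaulay duration = 5,308.0810 / 788.9787 = 6.72779 years.
Modified duration = D_Mac / (1 + y) = 6.72779 / 1.082 = 6.21792 years.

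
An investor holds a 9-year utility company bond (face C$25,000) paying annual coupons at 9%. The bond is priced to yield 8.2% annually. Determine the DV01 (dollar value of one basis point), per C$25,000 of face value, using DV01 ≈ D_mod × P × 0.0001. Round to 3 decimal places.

C$16.001

Periodic yield y = 0.082.
  t   CF        PV=CF/(1+0.082)^t    t·PV
  1     2,250.00     2,079.4824     2,079.4824
  2     2,250.00     1,921.8877     3,843.7753
  3     2,250.00     1,776.2363     5,328.7088
  4     2,250.00     1,641.6232     6,566.4927
  5     2,250.00     1,517.2118     7,586.0590
  6     2,250.00     1,402.2290     8,413.3742
  7     2,250.00     1,295.9603     9,071.7220
  8     2,250.00     1,197.7452     9,581.9614
  9    27,250.00    13,406.6774   120,660.0967
  Σ                 26,239.0533   173,131.6727
P = 26,239.0533; D_Mac = 6.59824 yrs; D_mod = 6.09819 yrs.
DV01 ≈ 6.09819 × 26,239.0533 × 0.0001 = 16.001079.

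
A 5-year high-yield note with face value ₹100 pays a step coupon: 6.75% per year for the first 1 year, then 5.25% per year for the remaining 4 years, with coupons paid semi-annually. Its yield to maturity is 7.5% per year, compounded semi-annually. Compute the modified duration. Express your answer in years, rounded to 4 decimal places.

4.2148 years

Periodic yield y = 0.0375. First find Macaulay duration:
  t   CF        PV=CF/(1+0.0375)^t    t·PV
  1        3.375         3.2530         3.2530
  2        3.375         3.1354         6.2709
  3        2.625         2.3505         7.0516
  4        2.625         2.2656         9.0623
  5        2.625         2.1837        10.9184
  6        2.625         2.1048        12.6285
  7        2.625         2.0287        14.2007
  8        2.625         1.9553        15.6428
  9        2.625         1.8847        16.9621
  10     102.625        71.0186       710.1860
  Σ                     92.1803       806.1762
P = 92.1803; Macaulay duration = 806.1762 / 92.1803 = 8.74565 half-year periods = 4.37282 years.
Modified duration = D_Mac / (1 + y) = 4.37282 / 1.0375 = 4.21477 years.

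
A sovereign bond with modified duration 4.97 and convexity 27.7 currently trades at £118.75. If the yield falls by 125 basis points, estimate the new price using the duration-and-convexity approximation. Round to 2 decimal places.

Duration effect: -D_mod·Δy = -4.97 × (-0.0125) = +0.062125
Convexity effect: ½·C·(Δy)² = 0.5 × 27.7 × (-0.0125)² = +0.0021640625
ΔP/P ≈ +0.062125 + 0.0021640625 = +0.0642890625
New price ≈ 118.75 × (1 + 0.0642890625) = 126.384326171875.

£126.38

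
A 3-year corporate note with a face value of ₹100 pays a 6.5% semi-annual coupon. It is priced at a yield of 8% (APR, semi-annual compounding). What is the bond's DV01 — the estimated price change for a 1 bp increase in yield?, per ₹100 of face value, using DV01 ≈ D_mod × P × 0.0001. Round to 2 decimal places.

₹0.03

Periodic yield y = 0.04.
  t   CF        PV=CF/(1+0.04)^t    t·PV
  1         3.25         3.1250         3.1250
  2         3.25         3.0048         6.0096
  3         3.25         2.8892         8.6677
  4         3.25         2.7781        11.1125
  5         3.25         2.6713        13.3563
  6       103.25        81.6000       489.5998
  Σ                     96.0684       531.8709
P = 96.0684; D_Mac = 5.53638 half-year periods = 2.76819 yrs; D_mod = 2.66172 yrs.
DV01 ≈ 2.66172 × 96.0684 × 0.0001 = 0.025571.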